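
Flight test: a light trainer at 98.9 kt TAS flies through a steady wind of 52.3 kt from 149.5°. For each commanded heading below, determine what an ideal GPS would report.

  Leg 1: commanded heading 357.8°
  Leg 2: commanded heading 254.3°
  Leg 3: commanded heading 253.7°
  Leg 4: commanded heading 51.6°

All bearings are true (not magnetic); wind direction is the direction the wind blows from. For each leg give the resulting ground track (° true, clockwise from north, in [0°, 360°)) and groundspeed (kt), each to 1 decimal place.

Leg 1: heading 357.8°; drift -9.7° → track 348.1°, groundspeed 147.1 kt
Leg 2: heading 254.3°; drift +24.2° → track 278.5°, groundspeed 123.1 kt
Leg 3: heading 253.7°; drift +24.4° → track 278.1°, groundspeed 122.7 kt
Leg 4: heading 51.6°; drift -26.0° → track 25.6°, groundspeed 118.1 kt

Leg 1: track=348.1°, groundspeed=147.1 kt
Leg 2: track=278.5°, groundspeed=123.1 kt
Leg 3: track=278.1°, groundspeed=122.7 kt
Leg 4: track=25.6°, groundspeed=118.1 kt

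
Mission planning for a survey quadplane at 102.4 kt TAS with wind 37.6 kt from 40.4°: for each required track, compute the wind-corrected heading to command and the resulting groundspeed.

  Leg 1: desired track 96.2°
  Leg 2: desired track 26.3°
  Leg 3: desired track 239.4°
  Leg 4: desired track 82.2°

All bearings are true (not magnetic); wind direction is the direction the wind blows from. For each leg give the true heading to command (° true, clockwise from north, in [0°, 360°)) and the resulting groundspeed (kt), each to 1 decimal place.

Leg 1: desired track 96.2°; wind correction -17.7° → command heading 78.5°, groundspeed 76.4 kt
Leg 2: desired track 26.3°; wind correction +5.1° → command heading 31.4°, groundspeed 65.5 kt
Leg 3: desired track 239.4°; wind correction +6.9° → command heading 246.3°, groundspeed 137.2 kt
Leg 4: desired track 82.2°; wind correction -14.2° → command heading 68.0°, groundspeed 71.3 kt

Leg 1: heading=78.5°, groundspeed=76.4 kt
Leg 2: heading=31.4°, groundspeed=65.5 kt
Leg 3: heading=246.3°, groundspeed=137.2 kt
Leg 4: heading=68.0°, groundspeed=71.3 kt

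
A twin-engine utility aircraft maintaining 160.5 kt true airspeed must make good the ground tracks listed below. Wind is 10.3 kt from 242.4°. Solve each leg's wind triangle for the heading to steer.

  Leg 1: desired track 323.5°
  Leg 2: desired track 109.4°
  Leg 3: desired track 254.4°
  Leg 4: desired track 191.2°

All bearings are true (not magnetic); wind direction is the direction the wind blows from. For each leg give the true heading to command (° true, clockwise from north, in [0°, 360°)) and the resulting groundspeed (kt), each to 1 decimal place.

Leg 1: desired track 323.5°; wind correction -3.6° → command heading 319.9°, groundspeed 158.6 kt
Leg 2: desired track 109.4°; wind correction +2.7° → command heading 112.1°, groundspeed 167.3 kt
Leg 3: desired track 254.4°; wind correction -0.8° → command heading 253.6°, groundspeed 150.4 kt
Leg 4: desired track 191.2°; wind correction +2.9° → command heading 194.1°, groundspeed 153.8 kt

Leg 1: heading=319.9°, groundspeed=158.6 kt
Leg 2: heading=112.1°, groundspeed=167.3 kt
Leg 3: heading=253.6°, groundspeed=150.4 kt
Leg 4: heading=194.1°, groundspeed=153.8 kt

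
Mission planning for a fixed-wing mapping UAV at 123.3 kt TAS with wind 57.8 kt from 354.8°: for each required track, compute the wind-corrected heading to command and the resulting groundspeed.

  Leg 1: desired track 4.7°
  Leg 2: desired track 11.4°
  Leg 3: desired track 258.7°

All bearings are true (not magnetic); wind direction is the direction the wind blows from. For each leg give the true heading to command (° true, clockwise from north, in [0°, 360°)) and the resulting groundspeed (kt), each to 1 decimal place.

Leg 1: heading=0.1°, groundspeed=66.0 kt
Leg 2: heading=3.7°, groundspeed=66.8 kt
Leg 3: heading=286.5°, groundspeed=115.2 kt

Leg 1: desired track 4.7°; wind correction -4.6° → command heading 0.1°, groundspeed 66.0 kt
Leg 2: desired track 11.4°; wind correction -7.7° → command heading 3.7°, groundspeed 66.8 kt
Leg 3: desired track 258.7°; wind correction +27.8° → command heading 286.5°, groundspeed 115.2 kt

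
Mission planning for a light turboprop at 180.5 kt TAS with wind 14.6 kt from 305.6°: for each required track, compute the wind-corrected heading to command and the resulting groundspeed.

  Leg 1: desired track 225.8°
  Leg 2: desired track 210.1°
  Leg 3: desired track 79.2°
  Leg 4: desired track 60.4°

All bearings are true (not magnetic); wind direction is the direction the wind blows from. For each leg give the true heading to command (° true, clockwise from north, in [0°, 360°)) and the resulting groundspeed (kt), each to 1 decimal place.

Leg 1: heading=230.4°, groundspeed=177.3 kt
Leg 2: heading=214.7°, groundspeed=181.3 kt
Leg 3: heading=75.8°, groundspeed=190.3 kt
Leg 4: heading=56.2°, groundspeed=186.1 kt

Leg 1: desired track 225.8°; wind correction +4.6° → command heading 230.4°, groundspeed 177.3 kt
Leg 2: desired track 210.1°; wind correction +4.6° → command heading 214.7°, groundspeed 181.3 kt
Leg 3: desired track 79.2°; wind correction -3.4° → command heading 75.8°, groundspeed 190.3 kt
Leg 4: desired track 60.4°; wind correction -4.2° → command heading 56.2°, groundspeed 186.1 kt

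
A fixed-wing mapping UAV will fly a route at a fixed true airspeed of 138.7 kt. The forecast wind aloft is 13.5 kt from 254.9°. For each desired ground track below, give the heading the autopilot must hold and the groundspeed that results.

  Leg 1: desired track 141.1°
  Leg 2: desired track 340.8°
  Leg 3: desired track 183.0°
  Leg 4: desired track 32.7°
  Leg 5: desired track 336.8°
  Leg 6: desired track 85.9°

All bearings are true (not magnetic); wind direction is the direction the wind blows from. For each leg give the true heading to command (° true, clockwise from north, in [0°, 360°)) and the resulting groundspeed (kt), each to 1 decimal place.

Leg 1: heading=146.2°, groundspeed=143.6 kt
Leg 2: heading=335.2°, groundspeed=137.1 kt
Leg 3: heading=188.3°, groundspeed=133.9 kt
Leg 4: heading=29.0°, groundspeed=148.4 kt
Leg 5: heading=331.3°, groundspeed=136.2 kt
Leg 6: heading=87.0°, groundspeed=151.9 kt

Leg 1: desired track 141.1°; wind correction +5.1° → command heading 146.2°, groundspeed 143.6 kt
Leg 2: desired track 340.8°; wind correction -5.6° → command heading 335.2°, groundspeed 137.1 kt
Leg 3: desired track 183.0°; wind correction +5.3° → command heading 188.3°, groundspeed 133.9 kt
Leg 4: desired track 32.7°; wind correction -3.7° → command heading 29.0°, groundspeed 148.4 kt
Leg 5: desired track 336.8°; wind correction -5.5° → command heading 331.3°, groundspeed 136.2 kt
Leg 6: desired track 85.9°; wind correction +1.1° → command heading 87.0°, groundspeed 151.9 kt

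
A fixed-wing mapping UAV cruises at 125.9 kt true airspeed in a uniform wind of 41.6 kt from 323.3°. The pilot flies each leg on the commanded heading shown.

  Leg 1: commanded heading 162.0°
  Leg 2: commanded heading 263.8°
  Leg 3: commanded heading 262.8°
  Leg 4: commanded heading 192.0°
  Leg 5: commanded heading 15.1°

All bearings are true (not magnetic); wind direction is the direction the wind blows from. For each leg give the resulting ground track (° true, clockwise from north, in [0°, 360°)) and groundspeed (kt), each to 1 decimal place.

Leg 1: heading 162.0°; drift -4.6° → track 157.4°, groundspeed 165.8 kt
Leg 2: heading 263.8°; drift -18.9° → track 244.9°, groundspeed 110.7 kt
Leg 3: heading 262.8°; drift -19.0° → track 243.8°, groundspeed 111.5 kt
Leg 4: heading 192.0°; drift -11.5° → track 180.5°, groundspeed 156.5 kt
Leg 5: heading 15.1°; drift +18.1° → track 33.2°, groundspeed 105.4 kt

Leg 1: track=157.4°, groundspeed=165.8 kt
Leg 2: track=244.9°, groundspeed=110.7 kt
Leg 3: track=243.8°, groundspeed=111.5 kt
Leg 4: track=180.5°, groundspeed=156.5 kt
Leg 5: track=33.2°, groundspeed=105.4 kt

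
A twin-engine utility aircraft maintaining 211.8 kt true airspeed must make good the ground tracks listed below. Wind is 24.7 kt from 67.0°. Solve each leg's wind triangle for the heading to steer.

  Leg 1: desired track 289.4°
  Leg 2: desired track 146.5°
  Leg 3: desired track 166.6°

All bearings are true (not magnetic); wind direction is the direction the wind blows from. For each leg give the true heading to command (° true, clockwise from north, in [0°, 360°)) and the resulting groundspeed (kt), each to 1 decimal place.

Leg 1: desired track 289.4°; wind correction +4.5° → command heading 293.9°, groundspeed 229.4 kt
Leg 2: desired track 146.5°; wind correction -6.6° → command heading 139.9°, groundspeed 205.9 kt
Leg 3: desired track 166.6°; wind correction -6.6° → command heading 160.0°, groundspeed 214.5 kt

Leg 1: heading=293.9°, groundspeed=229.4 kt
Leg 2: heading=139.9°, groundspeed=205.9 kt
Leg 3: heading=160.0°, groundspeed=214.5 kt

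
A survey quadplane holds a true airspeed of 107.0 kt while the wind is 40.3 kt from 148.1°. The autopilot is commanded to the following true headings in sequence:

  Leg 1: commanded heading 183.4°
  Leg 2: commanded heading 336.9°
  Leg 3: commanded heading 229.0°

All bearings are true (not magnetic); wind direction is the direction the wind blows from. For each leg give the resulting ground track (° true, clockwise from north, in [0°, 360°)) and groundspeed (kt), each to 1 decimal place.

Leg 1: heading 183.4°; drift +17.4° → track 200.8°, groundspeed 77.7 kt
Leg 2: heading 336.9°; drift -2.4° → track 334.5°, groundspeed 147.0 kt
Leg 3: heading 229.0°; drift +21.6° → track 250.6°, groundspeed 108.2 kt

Leg 1: track=200.8°, groundspeed=77.7 kt
Leg 2: track=334.5°, groundspeed=147.0 kt
Leg 3: track=250.6°, groundspeed=108.2 kt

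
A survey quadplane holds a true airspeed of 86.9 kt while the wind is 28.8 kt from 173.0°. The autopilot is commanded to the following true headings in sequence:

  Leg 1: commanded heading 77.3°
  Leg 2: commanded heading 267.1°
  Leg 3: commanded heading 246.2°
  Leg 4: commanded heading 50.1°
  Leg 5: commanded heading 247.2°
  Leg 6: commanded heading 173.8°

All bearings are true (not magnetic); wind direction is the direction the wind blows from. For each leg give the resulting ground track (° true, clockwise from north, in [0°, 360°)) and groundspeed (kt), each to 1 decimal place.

Leg 1: heading 77.3°; drift -17.7° → track 59.6°, groundspeed 94.2 kt
Leg 2: heading 267.1°; drift +17.9° → track 285.0°, groundspeed 93.5 kt
Leg 3: heading 246.2°; drift +19.3° → track 265.5°, groundspeed 83.3 kt
Leg 4: heading 50.1°; drift -13.3° → track 36.8°, groundspeed 105.4 kt
Leg 5: heading 247.2°; drift +19.3° → track 266.5°, groundspeed 83.8 kt
Leg 6: heading 173.8°; drift +0.4° → track 174.2°, groundspeed 58.1 kt

Leg 1: track=59.6°, groundspeed=94.2 kt
Leg 2: track=285.0°, groundspeed=93.5 kt
Leg 3: track=265.5°, groundspeed=83.3 kt
Leg 4: track=36.8°, groundspeed=105.4 kt
Leg 5: track=266.5°, groundspeed=83.8 kt
Leg 6: track=174.2°, groundspeed=58.1 kt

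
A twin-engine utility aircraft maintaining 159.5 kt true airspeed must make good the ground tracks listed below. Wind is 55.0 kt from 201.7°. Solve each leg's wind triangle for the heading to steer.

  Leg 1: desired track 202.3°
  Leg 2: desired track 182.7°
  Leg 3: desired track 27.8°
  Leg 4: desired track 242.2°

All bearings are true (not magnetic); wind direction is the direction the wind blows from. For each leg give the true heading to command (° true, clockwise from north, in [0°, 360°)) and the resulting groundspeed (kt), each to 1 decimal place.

Leg 1: desired track 202.3°; wind correction -0.2° → command heading 202.1°, groundspeed 104.5 kt
Leg 2: desired track 182.7°; wind correction +6.4° → command heading 189.1°, groundspeed 106.5 kt
Leg 3: desired track 27.8°; wind correction +2.1° → command heading 29.9°, groundspeed 214.1 kt
Leg 4: desired track 242.2°; wind correction -12.9° → command heading 229.3°, groundspeed 113.6 kt

Leg 1: heading=202.1°, groundspeed=104.5 kt
Leg 2: heading=189.1°, groundspeed=106.5 kt
Leg 3: heading=29.9°, groundspeed=214.1 kt
Leg 4: heading=229.3°, groundspeed=113.6 kt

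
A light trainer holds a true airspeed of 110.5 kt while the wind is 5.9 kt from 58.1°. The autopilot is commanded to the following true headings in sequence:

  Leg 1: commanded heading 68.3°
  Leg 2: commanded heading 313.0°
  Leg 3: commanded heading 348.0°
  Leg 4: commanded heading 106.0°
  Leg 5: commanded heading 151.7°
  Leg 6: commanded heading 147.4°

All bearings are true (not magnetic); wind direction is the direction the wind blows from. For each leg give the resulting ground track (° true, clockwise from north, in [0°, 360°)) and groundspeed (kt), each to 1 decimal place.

Leg 1: track=68.9°, groundspeed=104.7 kt
Leg 2: track=310.1°, groundspeed=112.2 kt
Leg 3: track=345.1°, groundspeed=108.6 kt
Leg 4: track=108.4°, groundspeed=106.6 kt
Leg 5: track=154.7°, groundspeed=111.0 kt
Leg 6: track=150.5°, groundspeed=110.6 kt

Leg 1: heading 68.3°; drift +0.6° → track 68.9°, groundspeed 104.7 kt
Leg 2: heading 313.0°; drift -2.9° → track 310.1°, groundspeed 112.2 kt
Leg 3: heading 348.0°; drift -2.9° → track 345.1°, groundspeed 108.6 kt
Leg 4: heading 106.0°; drift +2.4° → track 108.4°, groundspeed 106.6 kt
Leg 5: heading 151.7°; drift +3.0° → track 154.7°, groundspeed 111.0 kt
Leg 6: heading 147.4°; drift +3.1° → track 150.5°, groundspeed 110.6 kt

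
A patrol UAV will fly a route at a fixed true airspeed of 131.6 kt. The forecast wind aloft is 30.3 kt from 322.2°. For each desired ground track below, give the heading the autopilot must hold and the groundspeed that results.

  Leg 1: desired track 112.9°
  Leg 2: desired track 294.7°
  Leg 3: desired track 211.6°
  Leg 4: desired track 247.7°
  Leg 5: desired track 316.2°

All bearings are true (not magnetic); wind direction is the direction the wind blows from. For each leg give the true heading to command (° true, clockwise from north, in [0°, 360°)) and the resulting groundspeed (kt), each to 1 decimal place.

Leg 1: heading=106.4°, groundspeed=157.2 kt
Leg 2: heading=300.8°, groundspeed=104.0 kt
Leg 3: heading=224.0°, groundspeed=139.2 kt
Leg 4: heading=260.5°, groundspeed=120.2 kt
Leg 5: heading=317.6°, groundspeed=101.4 kt

Leg 1: desired track 112.9°; wind correction -6.5° → command heading 106.4°, groundspeed 157.2 kt
Leg 2: desired track 294.7°; wind correction +6.1° → command heading 300.8°, groundspeed 104.0 kt
Leg 3: desired track 211.6°; wind correction +12.4° → command heading 224.0°, groundspeed 139.2 kt
Leg 4: desired track 247.7°; wind correction +12.8° → command heading 260.5°, groundspeed 120.2 kt
Leg 5: desired track 316.2°; wind correction +1.4° → command heading 317.6°, groundspeed 101.4 kt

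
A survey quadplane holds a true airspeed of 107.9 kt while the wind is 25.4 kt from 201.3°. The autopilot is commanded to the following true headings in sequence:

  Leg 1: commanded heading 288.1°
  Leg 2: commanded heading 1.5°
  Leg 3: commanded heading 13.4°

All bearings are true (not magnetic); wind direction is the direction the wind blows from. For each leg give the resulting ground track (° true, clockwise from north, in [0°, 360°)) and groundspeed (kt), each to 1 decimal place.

Leg 1: heading 288.1°; drift +13.4° → track 301.5°, groundspeed 109.5 kt
Leg 2: heading 1.5°; drift +3.7° → track 5.2°, groundspeed 132.1 kt
Leg 3: heading 13.4°; drift +1.5° → track 14.9°, groundspeed 133.1 kt

Leg 1: track=301.5°, groundspeed=109.5 kt
Leg 2: track=5.2°, groundspeed=132.1 kt
Leg 3: track=14.9°, groundspeed=133.1 kt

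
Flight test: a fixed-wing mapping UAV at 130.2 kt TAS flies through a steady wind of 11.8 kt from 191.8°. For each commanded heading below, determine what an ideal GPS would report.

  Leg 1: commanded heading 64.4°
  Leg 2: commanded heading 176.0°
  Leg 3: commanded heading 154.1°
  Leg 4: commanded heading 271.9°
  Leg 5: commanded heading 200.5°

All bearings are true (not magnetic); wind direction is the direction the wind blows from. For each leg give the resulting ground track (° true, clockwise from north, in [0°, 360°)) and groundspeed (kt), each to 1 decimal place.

Leg 1: heading 64.4°; drift -3.9° → track 60.5°, groundspeed 137.7 kt
Leg 2: heading 176.0°; drift -1.5° → track 174.5°, groundspeed 118.9 kt
Leg 3: heading 154.1°; drift -3.4° → track 150.7°, groundspeed 121.1 kt
Leg 4: heading 271.9°; drift +5.2° → track 277.1°, groundspeed 128.7 kt
Leg 5: heading 200.5°; drift +0.9° → track 201.4°, groundspeed 118.5 kt

Leg 1: track=60.5°, groundspeed=137.7 kt
Leg 2: track=174.5°, groundspeed=118.9 kt
Leg 3: track=150.7°, groundspeed=121.1 kt
Leg 4: track=277.1°, groundspeed=128.7 kt
Leg 5: track=201.4°, groundspeed=118.5 kt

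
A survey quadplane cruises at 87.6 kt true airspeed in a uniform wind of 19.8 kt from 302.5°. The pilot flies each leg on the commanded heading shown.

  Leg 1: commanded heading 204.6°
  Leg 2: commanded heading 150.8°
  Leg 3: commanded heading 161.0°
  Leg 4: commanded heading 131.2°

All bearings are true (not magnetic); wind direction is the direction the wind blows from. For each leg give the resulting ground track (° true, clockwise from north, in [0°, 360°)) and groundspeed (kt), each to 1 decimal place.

Leg 1: heading 204.6°; drift -12.3° → track 192.3°, groundspeed 92.4 kt
Leg 2: heading 150.8°; drift -5.1° → track 145.7°, groundspeed 105.5 kt
Leg 3: heading 161.0°; drift -6.8° → track 154.2°, groundspeed 103.8 kt
Leg 4: heading 131.2°; drift -1.6° → track 129.6°, groundspeed 107.2 kt

Leg 1: track=192.3°, groundspeed=92.4 kt
Leg 2: track=145.7°, groundspeed=105.5 kt
Leg 3: track=154.2°, groundspeed=103.8 kt
Leg 4: track=129.6°, groundspeed=107.2 kt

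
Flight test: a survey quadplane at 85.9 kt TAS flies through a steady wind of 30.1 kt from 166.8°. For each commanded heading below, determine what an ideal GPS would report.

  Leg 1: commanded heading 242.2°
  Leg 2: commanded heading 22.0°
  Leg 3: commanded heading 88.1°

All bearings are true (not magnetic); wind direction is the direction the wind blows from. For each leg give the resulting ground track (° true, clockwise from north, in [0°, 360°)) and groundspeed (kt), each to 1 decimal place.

Leg 1: track=262.6°, groundspeed=83.6 kt
Leg 2: track=13.1°, groundspeed=111.9 kt
Leg 3: track=67.8°, groundspeed=85.3 kt

Leg 1: heading 242.2°; drift +20.4° → track 262.6°, groundspeed 83.6 kt
Leg 2: heading 22.0°; drift -8.9° → track 13.1°, groundspeed 111.9 kt
Leg 3: heading 88.1°; drift -20.3° → track 67.8°, groundspeed 85.3 kt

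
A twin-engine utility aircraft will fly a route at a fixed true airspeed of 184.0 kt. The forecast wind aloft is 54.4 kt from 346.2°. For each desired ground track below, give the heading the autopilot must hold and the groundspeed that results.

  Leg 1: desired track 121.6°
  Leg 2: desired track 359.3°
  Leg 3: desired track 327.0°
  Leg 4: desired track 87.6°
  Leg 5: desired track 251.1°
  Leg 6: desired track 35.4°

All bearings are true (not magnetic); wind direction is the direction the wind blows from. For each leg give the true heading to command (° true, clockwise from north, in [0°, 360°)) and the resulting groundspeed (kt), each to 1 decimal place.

Leg 1: desired track 121.6°; wind correction -12.0° → command heading 109.6°, groundspeed 218.7 kt
Leg 2: desired track 359.3°; wind correction -3.8° → command heading 355.5°, groundspeed 130.6 kt
Leg 3: desired track 327.0°; wind correction +5.6° → command heading 332.6°, groundspeed 131.8 kt
Leg 4: desired track 87.6°; wind correction -16.8° → command heading 70.8°, groundspeed 186.9 kt
Leg 5: desired track 251.1°; wind correction +17.1° → command heading 268.2°, groundspeed 180.7 kt
Leg 6: desired track 35.4°; wind correction -12.9° → command heading 22.5°, groundspeed 143.8 kt

Leg 1: heading=109.6°, groundspeed=218.7 kt
Leg 2: heading=355.5°, groundspeed=130.6 kt
Leg 3: heading=332.6°, groundspeed=131.8 kt
Leg 4: heading=70.8°, groundspeed=186.9 kt
Leg 5: heading=268.2°, groundspeed=180.7 kt
Leg 6: heading=22.5°, groundspeed=143.8 kt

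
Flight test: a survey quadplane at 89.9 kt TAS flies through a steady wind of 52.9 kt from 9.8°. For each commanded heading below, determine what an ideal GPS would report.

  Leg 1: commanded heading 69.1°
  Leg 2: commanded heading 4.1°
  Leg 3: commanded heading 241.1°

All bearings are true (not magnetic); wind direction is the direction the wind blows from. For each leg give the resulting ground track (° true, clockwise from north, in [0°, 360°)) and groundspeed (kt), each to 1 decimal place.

Leg 1: heading 69.1°; drift +35.9° → track 105.0°, groundspeed 77.6 kt
Leg 2: heading 4.1°; drift -8.0° → track 356.1°, groundspeed 37.6 kt
Leg 3: heading 241.1°; drift -18.6° → track 222.5°, groundspeed 129.7 kt

Leg 1: track=105.0°, groundspeed=77.6 kt
Leg 2: track=356.1°, groundspeed=37.6 kt
Leg 3: track=222.5°, groundspeed=129.7 kt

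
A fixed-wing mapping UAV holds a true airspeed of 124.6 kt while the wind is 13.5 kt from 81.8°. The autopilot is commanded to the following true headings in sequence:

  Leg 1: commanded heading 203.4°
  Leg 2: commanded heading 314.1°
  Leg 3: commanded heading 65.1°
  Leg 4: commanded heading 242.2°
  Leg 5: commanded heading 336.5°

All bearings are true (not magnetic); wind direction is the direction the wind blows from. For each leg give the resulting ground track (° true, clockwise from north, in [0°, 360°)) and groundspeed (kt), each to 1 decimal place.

Leg 1: track=208.4°, groundspeed=132.2 kt
Leg 2: track=309.5°, groundspeed=133.3 kt
Leg 3: track=63.1°, groundspeed=111.7 kt
Leg 4: track=244.1°, groundspeed=137.4 kt
Leg 5: track=330.7°, groundspeed=128.8 kt

Leg 1: heading 203.4°; drift +5.0° → track 208.4°, groundspeed 132.2 kt
Leg 2: heading 314.1°; drift -4.6° → track 309.5°, groundspeed 133.3 kt
Leg 3: heading 65.1°; drift -2.0° → track 63.1°, groundspeed 111.7 kt
Leg 4: heading 242.2°; drift +1.9° → track 244.1°, groundspeed 137.4 kt
Leg 5: heading 336.5°; drift -5.8° → track 330.7°, groundspeed 128.8 kt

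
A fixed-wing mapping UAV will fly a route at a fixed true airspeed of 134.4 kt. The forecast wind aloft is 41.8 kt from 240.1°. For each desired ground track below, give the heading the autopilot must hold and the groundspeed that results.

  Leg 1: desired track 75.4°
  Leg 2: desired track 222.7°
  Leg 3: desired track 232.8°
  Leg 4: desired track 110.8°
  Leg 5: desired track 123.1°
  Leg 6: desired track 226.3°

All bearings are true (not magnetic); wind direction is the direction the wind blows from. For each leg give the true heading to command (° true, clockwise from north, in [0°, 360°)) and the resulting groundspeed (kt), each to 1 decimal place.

Leg 1: heading=80.1°, groundspeed=174.3 kt
Leg 2: heading=228.0°, groundspeed=93.9 kt
Leg 3: heading=235.1°, groundspeed=92.8 kt
Leg 4: heading=124.7°, groundspeed=156.9 kt
Leg 5: heading=139.2°, groundspeed=148.1 kt
Leg 6: heading=230.6°, groundspeed=93.4 kt

Leg 1: desired track 75.4°; wind correction +4.7° → command heading 80.1°, groundspeed 174.3 kt
Leg 2: desired track 222.7°; wind correction +5.3° → command heading 228.0°, groundspeed 93.9 kt
Leg 3: desired track 232.8°; wind correction +2.3° → command heading 235.1°, groundspeed 92.8 kt
Leg 4: desired track 110.8°; wind correction +13.9° → command heading 124.7°, groundspeed 156.9 kt
Leg 5: desired track 123.1°; wind correction +16.1° → command heading 139.2°, groundspeed 148.1 kt
Leg 6: desired track 226.3°; wind correction +4.3° → command heading 230.6°, groundspeed 93.4 kt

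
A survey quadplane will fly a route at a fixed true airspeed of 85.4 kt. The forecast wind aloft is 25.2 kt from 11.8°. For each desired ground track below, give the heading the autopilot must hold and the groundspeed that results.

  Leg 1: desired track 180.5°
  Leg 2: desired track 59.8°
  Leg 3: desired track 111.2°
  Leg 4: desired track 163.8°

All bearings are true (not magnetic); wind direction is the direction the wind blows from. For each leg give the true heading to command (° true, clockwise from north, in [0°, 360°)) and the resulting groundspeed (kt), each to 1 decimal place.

Leg 1: heading=177.2°, groundspeed=110.0 kt
Leg 2: heading=47.1°, groundspeed=66.5 kt
Leg 3: heading=94.3°, groundspeed=85.8 kt
Leg 4: heading=155.8°, groundspeed=106.8 kt

Leg 1: desired track 180.5°; wind correction -3.3° → command heading 177.2°, groundspeed 110.0 kt
Leg 2: desired track 59.8°; wind correction -12.7° → command heading 47.1°, groundspeed 66.5 kt
Leg 3: desired track 111.2°; wind correction -16.9° → command heading 94.3°, groundspeed 85.8 kt
Leg 4: desired track 163.8°; wind correction -8.0° → command heading 155.8°, groundspeed 106.8 kt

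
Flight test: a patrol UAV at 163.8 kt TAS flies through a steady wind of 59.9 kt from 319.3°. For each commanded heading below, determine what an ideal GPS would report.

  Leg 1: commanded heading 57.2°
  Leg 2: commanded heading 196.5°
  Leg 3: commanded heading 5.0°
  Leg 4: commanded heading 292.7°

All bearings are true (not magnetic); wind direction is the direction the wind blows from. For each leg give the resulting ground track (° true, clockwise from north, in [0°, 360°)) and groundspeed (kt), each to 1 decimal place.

Leg 1: heading 57.2°; drift +19.0° → track 76.2°, groundspeed 182.0 kt
Leg 2: heading 196.5°; drift -14.4° → track 182.1°, groundspeed 202.6 kt
Leg 3: heading 5.0°; drift +19.4° → track 24.4°, groundspeed 129.3 kt
Leg 4: heading 292.7°; drift -13.7° → track 279.0°, groundspeed 113.5 kt

Leg 1: track=76.2°, groundspeed=182.0 kt
Leg 2: track=182.1°, groundspeed=202.6 kt
Leg 3: track=24.4°, groundspeed=129.3 kt
Leg 4: track=279.0°, groundspeed=113.5 kt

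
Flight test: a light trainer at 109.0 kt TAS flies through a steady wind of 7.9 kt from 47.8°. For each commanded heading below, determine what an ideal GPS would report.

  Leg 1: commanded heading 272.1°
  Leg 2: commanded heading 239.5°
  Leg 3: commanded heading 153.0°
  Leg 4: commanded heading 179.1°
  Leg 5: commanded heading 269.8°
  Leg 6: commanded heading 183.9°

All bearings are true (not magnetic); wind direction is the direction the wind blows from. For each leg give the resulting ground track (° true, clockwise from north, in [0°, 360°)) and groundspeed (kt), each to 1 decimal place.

Leg 1: heading 272.1°; drift -2.8° → track 269.3°, groundspeed 114.8 kt
Leg 2: heading 239.5°; drift -0.8° → track 238.7°, groundspeed 116.7 kt
Leg 3: heading 153.0°; drift +3.9° → track 156.9°, groundspeed 111.3 kt
Leg 4: heading 179.1°; drift +3.0° → track 182.1°, groundspeed 114.4 kt
Leg 5: heading 269.8°; drift -2.6° → track 267.2°, groundspeed 115.0 kt
Leg 6: heading 183.9°; drift +2.7° → track 186.6°, groundspeed 114.8 kt

Leg 1: track=269.3°, groundspeed=114.8 kt
Leg 2: track=238.7°, groundspeed=116.7 kt
Leg 3: track=156.9°, groundspeed=111.3 kt
Leg 4: track=182.1°, groundspeed=114.4 kt
Leg 5: track=267.2°, groundspeed=115.0 kt
Leg 6: track=186.6°, groundspeed=114.8 kt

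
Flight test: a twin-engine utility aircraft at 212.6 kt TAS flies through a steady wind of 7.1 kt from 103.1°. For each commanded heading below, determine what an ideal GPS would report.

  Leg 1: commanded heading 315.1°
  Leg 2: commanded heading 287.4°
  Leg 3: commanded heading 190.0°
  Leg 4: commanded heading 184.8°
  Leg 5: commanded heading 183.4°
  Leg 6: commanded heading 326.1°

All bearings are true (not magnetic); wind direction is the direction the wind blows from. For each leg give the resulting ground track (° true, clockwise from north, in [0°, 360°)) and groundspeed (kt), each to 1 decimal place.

Leg 1: heading 315.1°; drift -1.0° → track 314.1°, groundspeed 218.7 kt
Leg 2: heading 287.4°; drift -0.1° → track 287.3°, groundspeed 219.7 kt
Leg 3: heading 190.0°; drift +1.9° → track 191.9°, groundspeed 212.3 kt
Leg 4: heading 184.8°; drift +1.9° → track 186.7°, groundspeed 211.7 kt
Leg 5: heading 183.4°; drift +1.9° → track 185.3°, groundspeed 211.5 kt
Leg 6: heading 326.1°; drift -1.3° → track 324.8°, groundspeed 217.8 kt

Leg 1: track=314.1°, groundspeed=218.7 kt
Leg 2: track=287.3°, groundspeed=219.7 kt
Leg 3: track=191.9°, groundspeed=212.3 kt
Leg 4: track=186.7°, groundspeed=211.7 kt
Leg 5: track=185.3°, groundspeed=211.5 kt
Leg 6: track=324.8°, groundspeed=217.8 kt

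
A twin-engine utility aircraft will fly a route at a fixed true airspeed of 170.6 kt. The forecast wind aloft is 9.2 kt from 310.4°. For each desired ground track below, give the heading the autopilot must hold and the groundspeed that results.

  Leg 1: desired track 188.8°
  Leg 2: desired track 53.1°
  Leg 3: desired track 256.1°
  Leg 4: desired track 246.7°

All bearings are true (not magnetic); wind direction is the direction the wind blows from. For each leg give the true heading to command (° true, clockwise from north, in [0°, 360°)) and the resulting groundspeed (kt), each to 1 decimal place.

Leg 1: heading=191.4°, groundspeed=175.2 kt
Leg 2: heading=50.1°, groundspeed=172.4 kt
Leg 3: heading=258.6°, groundspeed=165.1 kt
Leg 4: heading=249.5°, groundspeed=166.3 kt

Leg 1: desired track 188.8°; wind correction +2.6° → command heading 191.4°, groundspeed 175.2 kt
Leg 2: desired track 53.1°; wind correction -3.0° → command heading 50.1°, groundspeed 172.4 kt
Leg 3: desired track 256.1°; wind correction +2.5° → command heading 258.6°, groundspeed 165.1 kt
Leg 4: desired track 246.7°; wind correction +2.8° → command heading 249.5°, groundspeed 166.3 kt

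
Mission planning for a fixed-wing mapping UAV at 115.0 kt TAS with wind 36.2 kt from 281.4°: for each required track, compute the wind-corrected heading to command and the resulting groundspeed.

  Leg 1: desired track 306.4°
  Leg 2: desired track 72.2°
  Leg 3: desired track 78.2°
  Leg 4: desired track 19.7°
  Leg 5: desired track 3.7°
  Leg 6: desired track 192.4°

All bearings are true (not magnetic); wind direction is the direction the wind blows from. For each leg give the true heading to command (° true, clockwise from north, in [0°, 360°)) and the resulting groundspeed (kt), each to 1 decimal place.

Leg 1: heading=298.8°, groundspeed=81.2 kt
Leg 2: heading=63.4°, groundspeed=145.2 kt
Leg 3: heading=71.1°, groundspeed=147.4 kt
Leg 4: heading=1.6°, groundspeed=114.5 kt
Leg 5: heading=345.5°, groundspeed=104.4 kt
Leg 6: heading=210.7°, groundspeed=108.5 kt

Leg 1: desired track 306.4°; wind correction -7.6° → command heading 298.8°, groundspeed 81.2 kt
Leg 2: desired track 72.2°; wind correction -8.8° → command heading 63.4°, groundspeed 145.2 kt
Leg 3: desired track 78.2°; wind correction -7.1° → command heading 71.1°, groundspeed 147.4 kt
Leg 4: desired track 19.7°; wind correction -18.1° → command heading 1.6°, groundspeed 114.5 kt
Leg 5: desired track 3.7°; wind correction -18.2° → command heading 345.5°, groundspeed 104.4 kt
Leg 6: desired track 192.4°; wind correction +18.3° → command heading 210.7°, groundspeed 108.5 kt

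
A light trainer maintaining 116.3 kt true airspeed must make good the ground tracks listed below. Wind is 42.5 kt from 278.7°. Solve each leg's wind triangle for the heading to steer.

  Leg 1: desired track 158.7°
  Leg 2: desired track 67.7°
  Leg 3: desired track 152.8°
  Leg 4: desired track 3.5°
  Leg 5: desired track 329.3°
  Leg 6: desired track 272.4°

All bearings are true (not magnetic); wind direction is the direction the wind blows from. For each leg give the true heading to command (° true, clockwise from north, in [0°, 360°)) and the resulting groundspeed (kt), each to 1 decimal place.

Leg 1: desired track 158.7°; wind correction +18.4° → command heading 177.1°, groundspeed 131.6 kt
Leg 2: desired track 67.7°; wind correction -10.8° → command heading 56.9°, groundspeed 150.7 kt
Leg 3: desired track 152.8°; wind correction +17.2° → command heading 170.0°, groundspeed 136.0 kt
Leg 4: desired track 3.5°; wind correction -21.3° → command heading 342.2°, groundspeed 104.5 kt
Leg 5: desired track 329.3°; wind correction -16.4° → command heading 312.9°, groundspeed 84.6 kt
Leg 6: desired track 272.4°; wind correction +2.3° → command heading 274.7°, groundspeed 74.0 kt

Leg 1: heading=177.1°, groundspeed=131.6 kt
Leg 2: heading=56.9°, groundspeed=150.7 kt
Leg 3: heading=170.0°, groundspeed=136.0 kt
Leg 4: heading=342.2°, groundspeed=104.5 kt
Leg 5: heading=312.9°, groundspeed=84.6 kt
Leg 6: heading=274.7°, groundspeed=74.0 kt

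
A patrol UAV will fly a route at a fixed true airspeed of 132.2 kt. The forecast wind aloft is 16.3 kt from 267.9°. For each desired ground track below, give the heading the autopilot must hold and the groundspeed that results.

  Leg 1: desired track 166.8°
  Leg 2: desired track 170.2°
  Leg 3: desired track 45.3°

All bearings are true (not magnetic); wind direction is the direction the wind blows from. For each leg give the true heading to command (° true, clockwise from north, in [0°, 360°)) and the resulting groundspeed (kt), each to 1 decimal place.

Leg 1: heading=173.7°, groundspeed=134.4 kt
Leg 2: heading=177.2°, groundspeed=133.4 kt
Leg 3: heading=40.5°, groundspeed=143.7 kt

Leg 1: desired track 166.8°; wind correction +6.9° → command heading 173.7°, groundspeed 134.4 kt
Leg 2: desired track 170.2°; wind correction +7.0° → command heading 177.2°, groundspeed 133.4 kt
Leg 3: desired track 45.3°; wind correction -4.8° → command heading 40.5°, groundspeed 143.7 kt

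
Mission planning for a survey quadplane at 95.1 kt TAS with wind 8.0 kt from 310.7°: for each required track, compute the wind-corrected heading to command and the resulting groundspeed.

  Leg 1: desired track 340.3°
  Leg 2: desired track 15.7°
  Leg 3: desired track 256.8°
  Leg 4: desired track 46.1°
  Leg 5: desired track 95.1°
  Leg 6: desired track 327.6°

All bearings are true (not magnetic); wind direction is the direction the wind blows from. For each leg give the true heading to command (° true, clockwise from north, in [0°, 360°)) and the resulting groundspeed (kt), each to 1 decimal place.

Leg 1: desired track 340.3°; wind correction -2.4° → command heading 337.9°, groundspeed 88.1 kt
Leg 2: desired track 15.7°; wind correction -4.4° → command heading 11.3°, groundspeed 91.4 kt
Leg 3: desired track 256.8°; wind correction +3.9° → command heading 260.7°, groundspeed 90.2 kt
Leg 4: desired track 46.1°; wind correction -4.8° → command heading 41.3°, groundspeed 95.5 kt
Leg 5: desired track 95.1°; wind correction -2.8° → command heading 92.3°, groundspeed 101.5 kt
Leg 6: desired track 327.6°; wind correction -1.4° → command heading 326.2°, groundspeed 87.4 kt

Leg 1: heading=337.9°, groundspeed=88.1 kt
Leg 2: heading=11.3°, groundspeed=91.4 kt
Leg 3: heading=260.7°, groundspeed=90.2 kt
Leg 4: heading=41.3°, groundspeed=95.5 kt
Leg 5: heading=92.3°, groundspeed=101.5 kt
Leg 6: heading=326.2°, groundspeed=87.4 kt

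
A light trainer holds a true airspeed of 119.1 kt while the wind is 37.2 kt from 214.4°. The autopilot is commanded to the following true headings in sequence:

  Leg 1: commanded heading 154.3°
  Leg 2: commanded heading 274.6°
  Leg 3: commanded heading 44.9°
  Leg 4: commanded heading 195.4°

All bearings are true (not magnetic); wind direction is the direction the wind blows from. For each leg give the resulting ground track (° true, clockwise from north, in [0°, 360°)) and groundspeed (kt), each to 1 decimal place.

Leg 1: track=136.5°, groundspeed=105.6 kt
Leg 2: track=292.4°, groundspeed=105.7 kt
Leg 3: track=42.4°, groundspeed=155.8 kt
Leg 4: track=187.2°, groundspeed=84.8 kt

Leg 1: heading 154.3°; drift -17.8° → track 136.5°, groundspeed 105.6 kt
Leg 2: heading 274.6°; drift +17.8° → track 292.4°, groundspeed 105.7 kt
Leg 3: heading 44.9°; drift -2.5° → track 42.4°, groundspeed 155.8 kt
Leg 4: heading 195.4°; drift -8.2° → track 187.2°, groundspeed 84.8 kt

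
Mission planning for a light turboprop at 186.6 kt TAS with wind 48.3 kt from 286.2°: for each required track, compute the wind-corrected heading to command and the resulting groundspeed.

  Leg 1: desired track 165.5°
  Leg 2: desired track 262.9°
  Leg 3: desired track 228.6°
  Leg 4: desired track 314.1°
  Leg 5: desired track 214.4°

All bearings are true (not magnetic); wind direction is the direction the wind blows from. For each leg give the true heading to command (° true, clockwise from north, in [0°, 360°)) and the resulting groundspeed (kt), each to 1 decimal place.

Leg 1: heading=178.4°, groundspeed=206.6 kt
Leg 2: heading=268.8°, groundspeed=141.3 kt
Leg 3: heading=241.2°, groundspeed=156.2 kt
Leg 4: heading=307.1°, groundspeed=142.5 kt
Leg 5: heading=228.6°, groundspeed=165.8 kt

Leg 1: desired track 165.5°; wind correction +12.9° → command heading 178.4°, groundspeed 206.6 kt
Leg 2: desired track 262.9°; wind correction +5.9° → command heading 268.8°, groundspeed 141.3 kt
Leg 3: desired track 228.6°; wind correction +12.6° → command heading 241.2°, groundspeed 156.2 kt
Leg 4: desired track 314.1°; wind correction -7.0° → command heading 307.1°, groundspeed 142.5 kt
Leg 5: desired track 214.4°; wind correction +14.2° → command heading 228.6°, groundspeed 165.8 kt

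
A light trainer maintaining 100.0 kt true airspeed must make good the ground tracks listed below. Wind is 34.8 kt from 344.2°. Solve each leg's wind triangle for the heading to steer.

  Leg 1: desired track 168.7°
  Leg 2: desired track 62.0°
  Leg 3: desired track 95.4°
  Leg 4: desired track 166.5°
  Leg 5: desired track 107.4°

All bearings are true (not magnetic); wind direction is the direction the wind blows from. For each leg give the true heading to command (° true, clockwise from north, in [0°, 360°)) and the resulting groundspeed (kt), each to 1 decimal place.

Leg 1: desired track 168.7°; wind correction +1.6° → command heading 170.3°, groundspeed 134.7 kt
Leg 2: desired track 62.0°; wind correction -19.9° → command heading 42.1°, groundspeed 86.7 kt
Leg 3: desired track 95.4°; wind correction -18.9° → command heading 76.5°, groundspeed 107.2 kt
Leg 4: desired track 166.5°; wind correction +0.8° → command heading 167.3°, groundspeed 134.8 kt
Leg 5: desired track 107.4°; wind correction -16.9° → command heading 90.5°, groundspeed 114.7 kt

Leg 1: heading=170.3°, groundspeed=134.7 kt
Leg 2: heading=42.1°, groundspeed=86.7 kt
Leg 3: heading=76.5°, groundspeed=107.2 kt
Leg 4: heading=167.3°, groundspeed=134.8 kt
Leg 5: heading=90.5°, groundspeed=114.7 kt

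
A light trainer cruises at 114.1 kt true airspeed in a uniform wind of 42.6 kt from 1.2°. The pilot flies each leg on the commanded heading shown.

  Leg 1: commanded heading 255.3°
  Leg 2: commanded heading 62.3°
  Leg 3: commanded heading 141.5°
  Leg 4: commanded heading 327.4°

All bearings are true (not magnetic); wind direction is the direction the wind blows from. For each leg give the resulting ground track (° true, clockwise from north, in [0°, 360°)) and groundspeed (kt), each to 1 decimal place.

Leg 1: heading 255.3°; drift -18.0° → track 237.3°, groundspeed 132.3 kt
Leg 2: heading 62.3°; drift +21.7° → track 84.0°, groundspeed 100.7 kt
Leg 3: heading 141.5°; drift +10.5° → track 152.0°, groundspeed 149.4 kt
Leg 4: heading 327.4°; drift -16.8° → track 310.6°, groundspeed 82.2 kt

Leg 1: track=237.3°, groundspeed=132.3 kt
Leg 2: track=84.0°, groundspeed=100.7 kt
Leg 3: track=152.0°, groundspeed=149.4 kt
Leg 4: track=310.6°, groundspeed=82.2 kt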